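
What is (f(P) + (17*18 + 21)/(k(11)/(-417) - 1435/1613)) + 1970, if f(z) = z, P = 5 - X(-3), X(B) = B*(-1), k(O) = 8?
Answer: 985534561/611299 ≈ 1612.2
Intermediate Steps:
X(B) = -B
P = 2 (P = 5 - (-1)*(-3) = 5 - 1*3 = 5 - 3 = 2)
(f(P) + (17*18 + 21)/(k(11)/(-417) - 1435/1613)) + 1970 = (2 + (17*18 + 21)/(8/(-417) - 1435/1613)) + 1970 = (2 + (306 + 21)/(8*(-1/417) - 1435*1/1613)) + 1970 = (2 + 327/(-8/417 - 1435/1613)) + 1970 = (2 + 327/(-611299/672621)) + 1970 = (2 + 327*(-672621/611299)) + 1970 = (2 - 219947067/611299) + 1970 = -218724469/611299 + 1970 = 985534561/611299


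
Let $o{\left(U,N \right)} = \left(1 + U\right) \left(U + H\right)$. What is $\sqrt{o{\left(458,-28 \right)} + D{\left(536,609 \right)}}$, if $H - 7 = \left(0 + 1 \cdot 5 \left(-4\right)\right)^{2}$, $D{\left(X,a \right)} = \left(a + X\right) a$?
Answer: $2 \sqrt{273585} \approx 1046.1$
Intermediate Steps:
$D{\left(X,a \right)} = a \left(X + a\right)$ ($D{\left(X,a \right)} = \left(X + a\right) a = a \left(X + a\right)$)
$H = 407$ ($H = 7 + \left(0 + 1 \cdot 5 \left(-4\right)\right)^{2} = 7 + \left(0 + 5 \left(-4\right)\right)^{2} = 7 + \left(0 - 20\right)^{2} = 7 + \left(-20\right)^{2} = 7 + 400 = 407$)
$o{\left(U,N \right)} = \left(1 + U\right) \left(407 + U\right)$ ($o{\left(U,N \right)} = \left(1 + U\right) \left(U + 407\right) = \left(1 + U\right) \left(407 + U\right)$)
$\sqrt{o{\left(458,-28 \right)} + D{\left(536,609 \right)}} = \sqrt{\left(407 + 458^{2} + 408 \cdot 458\right) + 609 \left(536 + 609\right)} = \sqrt{\left(407 + 209764 + 186864\right) + 609 \cdot 1145} = \sqrt{397035 + 697305} = \sqrt{1094340} = 2 \sqrt{273585}$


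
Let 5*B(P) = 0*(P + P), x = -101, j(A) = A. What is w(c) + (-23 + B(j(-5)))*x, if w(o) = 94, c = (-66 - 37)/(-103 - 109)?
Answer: 2417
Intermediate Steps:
c = 103/212 (c = -103/(-212) = -103*(-1/212) = 103/212 ≈ 0.48585)
B(P) = 0 (B(P) = (0*(P + P))/5 = (0*(2*P))/5 = (⅕)*0 = 0)
w(c) + (-23 + B(j(-5)))*x = 94 + (-23 + 0)*(-101) = 94 - 23*(-101) = 94 + 2323 = 2417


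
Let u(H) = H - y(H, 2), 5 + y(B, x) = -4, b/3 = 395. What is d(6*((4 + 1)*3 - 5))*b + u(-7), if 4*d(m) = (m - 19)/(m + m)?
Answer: 3303/32 ≈ 103.22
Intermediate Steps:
b = 1185 (b = 3*395 = 1185)
y(B, x) = -9 (y(B, x) = -5 - 4 = -9)
u(H) = 9 + H (u(H) = H - 1*(-9) = H + 9 = 9 + H)
d(m) = (-19 + m)/(8*m) (d(m) = ((m - 19)/(m + m))/4 = ((-19 + m)/((2*m)))/4 = ((-19 + m)*(1/(2*m)))/4 = ((-19 + m)/(2*m))/4 = (-19 + m)/(8*m))
d(6*((4 + 1)*3 - 5))*b + u(-7) = ((-19 + 6*((4 + 1)*3 - 5))/(8*((6*((4 + 1)*3 - 5)))))*1185 + (9 - 7) = ((-19 + 6*(5*3 - 5))/(8*((6*(5*3 - 5)))))*1185 + 2 = ((-19 + 6*(15 - 5))/(8*((6*(15 - 5)))))*1185 + 2 = ((-19 + 6*10)/(8*((6*10))))*1185 + 2 = ((⅛)*(-19 + 60)/60)*1185 + 2 = ((⅛)*(1/60)*41)*1185 + 2 = (41/480)*1185 + 2 = 3239/32 + 2 = 3303/32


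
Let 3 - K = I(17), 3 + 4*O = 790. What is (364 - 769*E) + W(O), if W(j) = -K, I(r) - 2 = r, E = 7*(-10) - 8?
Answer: 60362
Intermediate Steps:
O = 787/4 (O = -¾ + (¼)*790 = -¾ + 395/2 = 787/4 ≈ 196.75)
E = -78 (E = -70 - 8 = -78)
I(r) = 2 + r
K = -16 (K = 3 - (2 + 17) = 3 - 1*19 = 3 - 19 = -16)
W(j) = 16 (W(j) = -1*(-16) = 16)
(364 - 769*E) + W(O) = (364 - 769*(-78)) + 16 = (364 + 59982) + 16 = 60346 + 16 = 60362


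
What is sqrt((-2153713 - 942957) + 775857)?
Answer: 67*I*sqrt(517) ≈ 1523.4*I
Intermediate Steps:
sqrt((-2153713 - 942957) + 775857) = sqrt(-3096670 + 775857) = sqrt(-2320813) = 67*I*sqrt(517)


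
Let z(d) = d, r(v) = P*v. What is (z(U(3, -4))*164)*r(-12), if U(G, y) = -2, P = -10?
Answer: -39360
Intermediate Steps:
r(v) = -10*v
(z(U(3, -4))*164)*r(-12) = (-2*164)*(-10*(-12)) = -328*120 = -39360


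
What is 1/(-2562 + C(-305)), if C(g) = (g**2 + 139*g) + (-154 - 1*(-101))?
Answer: 1/48015 ≈ 2.0827e-5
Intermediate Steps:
C(g) = -53 + g**2 + 139*g (C(g) = (g**2 + 139*g) + (-154 + 101) = (g**2 + 139*g) - 53 = -53 + g**2 + 139*g)
1/(-2562 + C(-305)) = 1/(-2562 + (-53 + (-305)**2 + 139*(-305))) = 1/(-2562 + (-53 + 93025 - 42395)) = 1/(-2562 + 50577) = 1/48015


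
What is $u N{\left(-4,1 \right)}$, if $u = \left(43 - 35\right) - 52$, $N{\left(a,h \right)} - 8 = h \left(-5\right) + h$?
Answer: $-176$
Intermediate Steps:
$N{\left(a,h \right)} = 8 - 4 h$ ($N{\left(a,h \right)} = 8 + \left(h \left(-5\right) + h\right) = 8 + \left(- 5 h + h\right) = 8 - 4 h$)
$u = -44$ ($u = 8 - 52 = -44$)
$u N{\left(-4,1 \right)} = - 44 \left(8 - 4\right) = \left(-44\right) 4 = -176$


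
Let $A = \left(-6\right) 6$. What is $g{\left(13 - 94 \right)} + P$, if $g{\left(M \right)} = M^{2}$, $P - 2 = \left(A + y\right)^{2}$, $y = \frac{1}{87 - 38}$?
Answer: $\frac{18865932}{2401} \approx 7857.5$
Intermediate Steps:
$A = -36$
$y = \frac{1}{49} \approx 0.020408$
$P = \frac{3112971}{2401}$ ($P = 2 + \left(-36 + \frac{1}{49}\right)^{2} = 2 + \left(- \frac{1763}{49}\right)^{2} = 2 + \frac{3108169}{2401} = \frac{3112971}{2401} \approx 1296.5$)
$g{\left(13 - 94 \right)} + P = \left(13 - 94\right)^{2} + \frac{3112971}{2401} = \left(-81\right)^{2} + \frac{3112971}{2401} = 6561 + \frac{3112971}{2401} = \frac{18865932}{2401}$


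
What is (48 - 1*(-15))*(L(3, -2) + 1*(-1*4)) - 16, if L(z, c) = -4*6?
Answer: -1780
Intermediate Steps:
L(z, c) = -24
(48 - 1*(-15))*(L(3, -2) + 1*(-1*4)) - 16 = (48 - 1*(-15))*(-24 + 1*(-1*4)) - 16 = (48 + 15)*(-24 + 1*(-4)) - 16 = 63*(-24 - 4) - 16 = 63*(-28) - 16 = -1764 - 16 = -1780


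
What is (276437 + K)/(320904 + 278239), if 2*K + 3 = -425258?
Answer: 127613/1198286 ≈ 0.10650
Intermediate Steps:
K = -425261/2 (K = -3/2 + (½)*(-425258) = -3/2 - 212629 = -425261/2 ≈ -2.1263e+5)
(276437 + K)/(320904 + 278239) = (276437 - 425261/2)/(320904 + 278239) = (127613/2)/599143 = (127613/2)*(1/599143) = 127613/1198286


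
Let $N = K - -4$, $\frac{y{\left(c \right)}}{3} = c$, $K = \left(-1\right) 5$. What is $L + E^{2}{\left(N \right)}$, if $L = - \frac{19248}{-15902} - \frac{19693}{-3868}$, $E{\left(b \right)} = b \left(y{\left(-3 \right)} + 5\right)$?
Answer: $\frac{685876163}{30754468} \approx 22.302$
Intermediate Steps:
$K = -5$
$y{\left(c \right)} = 3 c$
$N = -1$ ($N = -5 - -4 = -5 + 4 = -1$)
$E{\left(b \right)} = - 4 b$ ($E{\left(b \right)} = b \left(3 \left(-3\right) + 5\right) = b \left(-9 + 5\right) = b \left(-4\right) = - 4 b$)
$L = \frac{193804675}{30754468}$ ($L = \left(-19248\right) \left(- \frac{1}{15902}\right) - - \frac{19693}{3868} = \frac{9624}{7951} + \frac{19693}{3868} = \frac{193804675}{30754468} \approx 6.3017$)
$L + E^{2}{\left(N \right)} = \frac{193804675}{30754468} + \left(\left(-4\right) \left(-1\right)\right)^{2} = \frac{193804675}{30754468} + 4^{2} = \frac{193804675}{30754468} + 16 = \frac{685876163}{30754468}$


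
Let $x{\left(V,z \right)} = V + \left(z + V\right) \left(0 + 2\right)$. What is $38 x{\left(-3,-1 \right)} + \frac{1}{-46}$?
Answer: $- \frac{19229}{46} \approx -418.02$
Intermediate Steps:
$x{\left(V,z \right)} = 2 z + 3 V$ ($x{\left(V,z \right)} = V + \left(V + z\right) 2 = V + \left(2 V + 2 z\right) = 2 z + 3 V$)
$38 x{\left(-3,-1 \right)} + \frac{1}{-46} = 38 \left(2 \left(-1\right) + 3 \left(-3\right)\right) + \frac{1}{-46} = 38 \left(-2 - 9\right) - \frac{1}{46} = 38 \left(-11\right) - \frac{1}{46} = -418 - \frac{1}{46} = - \frac{19229}{46}$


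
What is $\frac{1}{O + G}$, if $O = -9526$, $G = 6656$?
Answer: $- \frac{1}{2870} \approx -0.00034843$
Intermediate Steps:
$\frac{1}{O + G} = \frac{1}{-9526 + 6656} = \frac{1}{-2870} = - \frac{1}{2870}$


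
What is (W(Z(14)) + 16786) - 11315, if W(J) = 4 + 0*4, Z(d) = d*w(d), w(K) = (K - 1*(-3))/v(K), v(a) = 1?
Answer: 5475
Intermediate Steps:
w(K) = 3 + K (w(K) = (K - 1*(-3))/1 = (K + 3)*1 = (3 + K)*1 = 3 + K)
Z(d) = d*(3 + d)
W(J) = 4 (W(J) = 4 + 0 = 4)
(W(Z(14)) + 16786) - 11315 = (4 + 16786) - 11315 = 16790 - 11315 = 5475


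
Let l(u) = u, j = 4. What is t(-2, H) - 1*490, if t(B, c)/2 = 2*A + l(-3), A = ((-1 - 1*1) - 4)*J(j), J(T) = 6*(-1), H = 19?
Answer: -352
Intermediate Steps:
J(T) = -6
A = 36 (A = ((-1 - 1*1) - 4)*(-6) = ((-1 - 1) - 4)*(-6) = (-2 - 4)*(-6) = -6*(-6) = 36)
t(B, c) = 138 (t(B, c) = 2*(2*36 - 3) = 2*(72 - 3) = 2*69 = 138)
t(-2, H) - 1*490 = 138 - 1*490 = 138 - 490 = -352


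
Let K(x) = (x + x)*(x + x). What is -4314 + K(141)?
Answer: 75210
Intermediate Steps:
K(x) = 4*x**2 (K(x) = (2*x)*(2*x) = 4*x**2)
-4314 + K(141) = -4314 + 4*141**2 = -4314 + 4*19881 = -4314 + 79524 = 75210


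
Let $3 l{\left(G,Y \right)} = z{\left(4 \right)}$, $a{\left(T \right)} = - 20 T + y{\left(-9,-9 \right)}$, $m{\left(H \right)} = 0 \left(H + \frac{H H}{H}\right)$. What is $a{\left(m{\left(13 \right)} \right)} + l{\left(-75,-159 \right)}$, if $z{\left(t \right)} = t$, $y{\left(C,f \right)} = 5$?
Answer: $\frac{19}{3} \approx 6.3333$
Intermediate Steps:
$m{\left(H \right)} = 0$ ($m{\left(H \right)} = 0 \left(H + \frac{H^{2}}{H}\right) = 0 \left(H + H\right) = 0 \cdot 2 H = 0$)
$a{\left(T \right)} = 5 - 20 T$ ($a{\left(T \right)} = - 20 T + 5 = 5 - 20 T$)
$l{\left(G,Y \right)} = \frac{4}{3}$ ($l{\left(G,Y \right)} = \frac{1}{3} \cdot 4 = \frac{4}{3}$)
$a{\left(m{\left(13 \right)} \right)} + l{\left(-75,-159 \right)} = \left(5 - 0\right) + \frac{4}{3} = \left(5 + 0\right) + \frac{4}{3} = 5 + \frac{4}{3} = \frac{19}{3}$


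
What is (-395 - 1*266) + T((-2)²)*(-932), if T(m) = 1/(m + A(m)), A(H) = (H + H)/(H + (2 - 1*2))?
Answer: -2449/3 ≈ -816.33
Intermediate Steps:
A(H) = 2 (A(H) = (2*H)/(H + (2 - 2)) = (2*H)/(H + 0) = (2*H)/H = 2)
T(m) = 1/(2 + m) (T(m) = 1/(m + 2) = 1/(2 + m))
(-395 - 1*266) + T((-2)²)*(-932) = (-395 - 1*266) - 932/(2 + (-2)²) = (-395 - 266) - 932/(2 + 4) = -661 - 932/6 = -661 + (⅙)*(-932) = -661 - 466/3 = -2449/3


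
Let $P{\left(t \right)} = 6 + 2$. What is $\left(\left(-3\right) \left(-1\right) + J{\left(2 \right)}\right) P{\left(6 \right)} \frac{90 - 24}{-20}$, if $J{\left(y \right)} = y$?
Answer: $-132$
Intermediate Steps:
$P{\left(t \right)} = 8$
$\left(\left(-3\right) \left(-1\right) + J{\left(2 \right)}\right) P{\left(6 \right)} \frac{90 - 24}{-20} = \left(\left(-3\right) \left(-1\right) + 2\right) 8 \frac{90 - 24}{-20} = \left(3 + 2\right) 8 \cdot 66 \left(- \frac{1}{20}\right) = 5 \cdot 8 \left(- \frac{33}{10}\right) = 40 \left(- \frac{33}{10}\right) = -132$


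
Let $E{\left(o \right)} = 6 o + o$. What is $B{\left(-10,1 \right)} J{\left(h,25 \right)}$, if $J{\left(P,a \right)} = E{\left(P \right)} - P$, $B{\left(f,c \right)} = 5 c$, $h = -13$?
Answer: $-390$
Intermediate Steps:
$E{\left(o \right)} = 7 o$
$J{\left(P,a \right)} = 6 P$ ($J{\left(P,a \right)} = 7 P - P = 6 P$)
$B{\left(-10,1 \right)} J{\left(h,25 \right)} = 5 \cdot 1 \cdot 6 \left(-13\right) = 5 \left(-78\right) = -390$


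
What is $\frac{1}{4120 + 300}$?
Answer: $\frac{1}{4420} \approx 0.00022624$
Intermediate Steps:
$\frac{1}{4120 + 300} = \frac{1}{4420}$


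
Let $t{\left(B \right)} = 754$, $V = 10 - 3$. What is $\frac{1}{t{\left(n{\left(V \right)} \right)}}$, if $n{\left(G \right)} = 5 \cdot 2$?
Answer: $\frac{1}{754} \approx 0.0013263$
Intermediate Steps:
$V = 7$ ($V = 10 - 3 = 7$)
$n{\left(G \right)} = 10$
$\frac{1}{t{\left(n{\left(V \right)} \right)}} = \frac{1}{754}$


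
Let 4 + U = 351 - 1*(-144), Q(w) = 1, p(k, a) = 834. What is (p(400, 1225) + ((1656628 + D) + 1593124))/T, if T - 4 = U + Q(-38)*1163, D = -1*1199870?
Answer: 1025358/829 ≈ 1236.9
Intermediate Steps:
D = -1199870
U = 491 (U = -4 + (351 - 1*(-144)) = -4 + (351 + 144) = -4 + 495 = 491)
T = 1658 (T = 4 + (491 + 1*1163) = 4 + (491 + 1163) = 4 + 1654 = 1658)
(p(400, 1225) + ((1656628 + D) + 1593124))/T = (834 + ((1656628 - 1199870) + 1593124))/1658 = (834 + (456758 + 1593124))*(1/1658) = (834 + 2049882)*(1/1658) = 2050716*(1/1658) = 1025358/829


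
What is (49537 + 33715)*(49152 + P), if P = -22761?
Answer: 2197103532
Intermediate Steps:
(49537 + 33715)*(49152 + P) = (49537 + 33715)*(49152 - 22761) = 83252*26391 = 2197103532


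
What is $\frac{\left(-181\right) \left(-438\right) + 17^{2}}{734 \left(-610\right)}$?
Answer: $- \frac{79567}{447740} \approx -0.17771$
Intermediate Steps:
$\frac{\left(-181\right) \left(-438\right) + 17^{2}}{734 \left(-610\right)} = \frac{79278 + 289}{-447740} = 79567 \left(- \frac{1}{447740}\right) = - \frac{79567}{447740}$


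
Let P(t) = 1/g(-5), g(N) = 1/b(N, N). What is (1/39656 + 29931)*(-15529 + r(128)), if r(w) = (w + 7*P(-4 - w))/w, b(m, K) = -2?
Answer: -1179583498886863/2537984 ≈ -4.6477e+8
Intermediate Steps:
g(N) = -½ (g(N) = 1/(-2) = -½)
P(t) = -2 (P(t) = 1/(-½) = -2)
r(w) = (-14 + w)/w (r(w) = (w + 7*(-2))/w = (w - 14)/w = (-14 + w)/w)
(1/39656 + 29931)*(-15529 + r(128)) = (1/39656 + 29931)*(-15529 + (-14 + 128)/128) = (1/39656 + 29931)*(-15529 + (1/128)*114) = 1186943737*(-15529 + 57/64)/39656 = (1186943737/39656)*(-993799/64) = -1179583498886863/2537984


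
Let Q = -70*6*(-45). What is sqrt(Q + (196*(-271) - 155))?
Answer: 3*I*sqrt(3819) ≈ 185.39*I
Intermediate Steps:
Q = 18900 (Q = -420*(-45) = 18900)
sqrt(Q + (196*(-271) - 155)) = sqrt(18900 + (196*(-271) - 155)) = sqrt(18900 + (-53116 - 155)) = sqrt(18900 - 53271) = sqrt(-34371) = 3*I*sqrt(3819)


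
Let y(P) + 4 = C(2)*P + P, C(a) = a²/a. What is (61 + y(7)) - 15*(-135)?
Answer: 2103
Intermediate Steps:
C(a) = a
y(P) = -4 + 3*P (y(P) = -4 + (2*P + P) = -4 + 3*P)
(61 + y(7)) - 15*(-135) = (61 + (-4 + 3*7)) - 15*(-135) = (61 + (-4 + 21)) + 2025 = (61 + 17) + 2025 = 78 + 2025 = 2103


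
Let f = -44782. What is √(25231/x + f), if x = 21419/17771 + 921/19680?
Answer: I*√524771199967930676238/145964337 ≈ 156.94*I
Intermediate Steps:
x = 145964337/116577760 (x = 21419*(1/17771) + 921*(1/19680) = 21419/17771 + 307/6560 = 145964337/116577760 ≈ 1.2521)
√(25231/x + f) = √(25231/(145964337/116577760) - 44782) = √(25231*(116577760/145964337) - 44782) = √(2941373462560/145964337 - 44782) = √(-3595201476974/145964337) = I*√524771199967930676238/145964337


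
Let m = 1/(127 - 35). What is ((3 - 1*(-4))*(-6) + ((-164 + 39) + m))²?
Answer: 236021769/8464 ≈ 27885.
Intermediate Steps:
m = 1/92 ≈ 0.010870
((3 - 1*(-4))*(-6) + ((-164 + 39) + m))² = ((3 - 1*(-4))*(-6) + ((-164 + 39) + 1/92))² = ((3 + 4)*(-6) + (-125 + 1/92))² = (7*(-6) - 11499/92)² = (-42 - 11499/92)² = (-15363/92)² = 236021769/8464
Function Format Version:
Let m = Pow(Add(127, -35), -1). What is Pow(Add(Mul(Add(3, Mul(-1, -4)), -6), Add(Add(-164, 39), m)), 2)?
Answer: Rational(236021769, 8464) ≈ 27885.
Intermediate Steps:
m = Rational(1, 92) (m = Pow(92, -1) = Rational(1, 92) ≈ 0.010870)
Pow(Add(Mul(Add(3, Mul(-1, -4)), -6), Add(Add(-164, 39), m)), 2) = Pow(Add(Mul(Add(3, Mul(-1, -4)), -6), Add(Add(-164, 39), Rational(1, 92))), 2) = Pow(Add(Mul(Add(3, 4), -6), Add(-125, Rational(1, 92))), 2) = Pow(Add(Mul(7, -6), Rational(-11499, 92)), 2) = Pow(Add(-42, Rational(-11499, 92)), 2) = Pow(Rational(-15363, 92), 2) = Rational(236021769, 8464)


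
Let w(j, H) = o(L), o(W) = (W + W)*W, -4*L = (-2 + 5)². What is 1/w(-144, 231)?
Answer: 8/81 ≈ 0.098765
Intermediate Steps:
L = -9/4 (L = -(-2 + 5)²/4 = -¼*3² = -¼*9 = -9/4 ≈ -2.2500)
o(W) = 2*W² (o(W) = (2*W)*W = 2*W²)
w(j, H) = 81/8 (w(j, H) = 2*(-9/4)² = 2*(81/16) = 81/8)
1/w(-144, 231) = 1/(81/8) = 8/81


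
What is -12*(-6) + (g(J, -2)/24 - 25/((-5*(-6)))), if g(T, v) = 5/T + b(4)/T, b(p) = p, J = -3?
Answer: 1705/24 ≈ 71.042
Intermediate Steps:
g(T, v) = 9/T (g(T, v) = 5/T + 4/T = 9/T)
-12*(-6) + (g(J, -2)/24 - 25/((-5*(-6)))) = -12*(-6) + ((9/(-3))/24 - 25/((-5*(-6)))) = 72 + ((9*(-⅓))*(1/24) - 25/30) = 72 + (-3*1/24 - 25*1/30) = 72 + (-⅛ - ⅚) = 72 - 23/24 = 1705/24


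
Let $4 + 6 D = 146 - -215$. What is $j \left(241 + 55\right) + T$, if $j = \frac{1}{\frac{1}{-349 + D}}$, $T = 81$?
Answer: $-85611$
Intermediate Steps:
$D = \frac{119}{2}$ ($D = - \frac{2}{3} + \frac{146 - -215}{6} = - \frac{2}{3} + \frac{146 + 215}{6} = - \frac{2}{3} + \frac{1}{6} \cdot 361 = - \frac{2}{3} + \frac{361}{6} = \frac{119}{2} \approx 59.5$)
$j = - \frac{579}{2}$ ($j = \frac{1}{\frac{1}{-349 + \frac{119}{2}}} = \frac{1}{\frac{1}{- \frac{579}{2}}} = \frac{1}{- \frac{2}{579}} = - \frac{579}{2} \approx -289.5$)
$j \left(241 + 55\right) + T = - \frac{579 \left(241 + 55\right)}{2} + 81 = \left(- \frac{579}{2}\right) 296 + 81 = -85692 + 81 = -85611$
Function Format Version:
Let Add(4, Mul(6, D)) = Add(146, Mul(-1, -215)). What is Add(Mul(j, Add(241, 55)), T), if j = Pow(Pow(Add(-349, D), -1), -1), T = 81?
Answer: -85611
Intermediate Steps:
D = Rational(119, 2) (D = Add(Rational(-2, 3), Mul(Rational(1, 6), Add(146, Mul(-1, -215)))) = Add(Rational(-2, 3), Mul(Rational(1, 6), Add(146, 215))) = Add(Rational(-2, 3), Mul(Rational(1, 6), 361)) = Add(Rational(-2, 3), Rational(361, 6)) = Rational(119, 2) ≈ 59.500)
j = Rational(-579, 2) (j = Pow(Pow(Add(-349, Rational(119, 2)), -1), -1) = Pow(Pow(Rational(-579, 2), -1), -1) = Pow(Rational(-2, 579), -1) = Rational(-579, 2) ≈ -289.50)
Add(Mul(j, Add(241, 55)), T) = Add(Mul(Rational(-579, 2), Add(241, 55)), 81) = Add(Mul(Rational(-579, 2), 296), 81) = Add(-85692, 81) = -85611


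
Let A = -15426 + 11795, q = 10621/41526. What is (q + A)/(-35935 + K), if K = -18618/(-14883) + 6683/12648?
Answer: 1576723677229580/15604723489999509 ≈ 0.10104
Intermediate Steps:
q = 10621/41526 (q = 10621*(1/41526) = 10621/41526 ≈ 0.25577)
A = -3631
K = 111647851/62746728 (K = -18618*(-1/14883) + 6683*(1/12648) = 6206/4961 + 6683/12648 = 111647851/62746728 ≈ 1.7793)
(q + A)/(-35935 + K) = (10621/41526 - 3631)/(-35935 + 111647851/62746728) = -150770285/(41526*(-2254692022829/62746728)) = -150770285/41526*(-62746728/2254692022829) = 1576723677229580/15604723489999509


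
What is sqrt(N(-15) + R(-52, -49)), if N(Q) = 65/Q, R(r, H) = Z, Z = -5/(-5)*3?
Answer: 2*I*sqrt(3)/3 ≈ 1.1547*I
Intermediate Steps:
Z = 3 (Z = -5*(-1/5)*3 = 1*3 = 3)
R(r, H) = 3
sqrt(N(-15) + R(-52, -49)) = sqrt(65/(-15) + 3) = sqrt(65*(-1/15) + 3) = sqrt(-13/3 + 3) = sqrt(-4/3) = 2*I*sqrt(3)/3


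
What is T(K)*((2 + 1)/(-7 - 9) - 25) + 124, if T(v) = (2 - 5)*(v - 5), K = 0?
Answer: -4061/16 ≈ -253.81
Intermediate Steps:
T(v) = 15 - 3*v (T(v) = -3*(-5 + v) = 15 - 3*v)
T(K)*((2 + 1)/(-7 - 9) - 25) + 124 = (15 - 3*0)*((2 + 1)/(-7 - 9) - 25) + 124 = (15 + 0)*(3/(-16) - 25) + 124 = 15*(3*(-1/16) - 25) + 124 = 15*(-3/16 - 25) + 124 = 15*(-403/16) + 124 = -6045/16 + 124 = -4061/16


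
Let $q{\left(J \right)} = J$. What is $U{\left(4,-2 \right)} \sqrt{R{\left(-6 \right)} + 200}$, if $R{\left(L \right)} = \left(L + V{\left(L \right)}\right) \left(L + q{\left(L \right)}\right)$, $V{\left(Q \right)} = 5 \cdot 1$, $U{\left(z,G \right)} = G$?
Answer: $- 4 \sqrt{53} \approx -29.12$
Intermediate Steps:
$V{\left(Q \right)} = 5$
$R{\left(L \right)} = 2 L \left(5 + L\right)$ ($R{\left(L \right)} = \left(L + 5\right) \left(L + L\right) = \left(5 + L\right) 2 L = 2 L \left(5 + L\right)$)
$U{\left(4,-2 \right)} \sqrt{R{\left(-6 \right)} + 200} = - 2 \sqrt{2 \left(-6\right) \left(5 - 6\right) + 200} = - 2 \sqrt{2 \left(-6\right) \left(-1\right) + 200} = - 2 \sqrt{12 + 200} = - 2 \sqrt{212} = - 2 \cdot 2 \sqrt{53} = - 4 \sqrt{53}$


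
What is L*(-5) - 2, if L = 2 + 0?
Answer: -12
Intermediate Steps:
L = 2
L*(-5) - 2 = 2*(-5) - 2 = -10 - 2 = -12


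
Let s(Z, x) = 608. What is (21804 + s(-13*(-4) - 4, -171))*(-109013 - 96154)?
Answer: -4598202804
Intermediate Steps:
(21804 + s(-13*(-4) - 4, -171))*(-109013 - 96154) = (21804 + 608)*(-109013 - 96154) = 22412*(-205167) = -4598202804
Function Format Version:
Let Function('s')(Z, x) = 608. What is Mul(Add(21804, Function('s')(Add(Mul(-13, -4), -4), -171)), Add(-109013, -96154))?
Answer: -4598202804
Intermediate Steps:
Mul(Add(21804, Function('s')(Add(Mul(-13, -4), -4), -171)), Add(-109013, -96154)) = Mul(Add(21804, 608), Add(-109013, -96154)) = Mul(22412, -205167) = -4598202804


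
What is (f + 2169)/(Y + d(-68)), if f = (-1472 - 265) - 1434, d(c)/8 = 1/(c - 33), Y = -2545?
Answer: 101202/257053 ≈ 0.39370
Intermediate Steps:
d(c) = 8/(-33 + c) (d(c) = 8/(c - 33) = 8/(-33 + c))
f = -3171 (f = -1737 - 1434 = -3171)
(f + 2169)/(Y + d(-68)) = (-3171 + 2169)/(-2545 + 8/(-33 - 68)) = -1002/(-2545 + 8/(-101)) = -1002/(-2545 + 8*(-1/101)) = -1002/(-2545 - 8/101) = -1002/(-257053/101) = -1002*(-101/257053) = 101202/257053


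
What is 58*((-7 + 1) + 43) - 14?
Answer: 2132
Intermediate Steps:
58*((-7 + 1) + 43) - 14 = 58*(-6 + 43) - 14 = 58*37 - 14 = 2146 - 14 = 2132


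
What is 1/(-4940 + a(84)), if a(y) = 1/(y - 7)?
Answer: -77/380379 ≈ -0.00020243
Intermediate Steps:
a(y) = 1/(-7 + y)
1/(-4940 + a(84)) = 1/(-4940 + 1/(-7 + 84)) = 1/(-4940 + 1/77) = 1/(-380379/77) = -77/380379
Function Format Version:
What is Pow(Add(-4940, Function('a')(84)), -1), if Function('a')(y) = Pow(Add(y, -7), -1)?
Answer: Rational(-77, 380379) ≈ -0.00020243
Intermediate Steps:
Function('a')(y) = Pow(Add(-7, y), -1)
Pow(Add(-4940, Function('a')(84)), -1) = Pow(Add(-4940, Pow(Add(-7, 84), -1)), -1) = Pow(Add(-4940, Pow(77, -1)), -1) = Pow(Add(-4940, Rational(1, 77)), -1) = Pow(Rational(-380379, 77), -1) = Rational(-77, 380379)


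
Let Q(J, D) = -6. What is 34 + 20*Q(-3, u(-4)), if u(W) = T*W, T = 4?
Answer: -86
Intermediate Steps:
u(W) = 4*W
34 + 20*Q(-3, u(-4)) = 34 + 20*(-6) = 34 - 120 = -86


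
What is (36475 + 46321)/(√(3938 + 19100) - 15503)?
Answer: -1283586388/240319971 - 82796*√23038/240319971 ≈ -5.3934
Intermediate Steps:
(36475 + 46321)/(√(3938 + 19100) - 15503) = 82796/(√23038 - 15503) = 82796/(-15503 + √23038)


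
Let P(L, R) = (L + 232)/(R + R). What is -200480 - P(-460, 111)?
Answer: -7417722/37 ≈ -2.0048e+5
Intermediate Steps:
P(L, R) = (232 + L)/(2*R) (P(L, R) = (232 + L)/((2*R)) = (232 + L)*(1/(2*R)) = (232 + L)/(2*R))
-200480 - P(-460, 111) = -200480 - (232 - 460)/(2*111) = -200480 - (-228)/(2*111) = -200480 - 1*(-38/37) = -200480 + 38/37 = -7417722/37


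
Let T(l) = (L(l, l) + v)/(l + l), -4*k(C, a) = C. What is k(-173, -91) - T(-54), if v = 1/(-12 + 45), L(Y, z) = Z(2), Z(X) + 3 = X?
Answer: 154111/3564 ≈ 43.241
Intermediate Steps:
Z(X) = -3 + X
k(C, a) = -C/4
L(Y, z) = -1 (L(Y, z) = -3 + 2 = -1)
v = 1/33 ≈ 0.030303
T(l) = -16/(33*l) (T(l) = (-1 + 1/33)/(l + l) = -32*1/(2*l)/33 = -16/(33*l))
k(-173, -91) - T(-54) = -¼*(-173) - (-16)/(33*(-54)) = 173/4 - (-16)*(-1)/(33*54) = 173/4 - 1*8/891 = 173/4 - 8/891 = 154111/3564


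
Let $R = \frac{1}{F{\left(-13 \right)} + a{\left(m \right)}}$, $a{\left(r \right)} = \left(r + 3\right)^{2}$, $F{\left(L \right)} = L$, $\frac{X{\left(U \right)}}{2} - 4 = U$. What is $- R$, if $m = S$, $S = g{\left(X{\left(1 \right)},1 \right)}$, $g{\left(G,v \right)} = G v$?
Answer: $- \frac{1}{156} \approx -0.0064103$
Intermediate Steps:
$X{\left(U \right)} = 8 + 2 U$
$S = 10$ ($S = \left(8 + 2 \cdot 1\right) 1 = \left(8 + 2\right) 1 = 10 \cdot 1 = 10$)
$m = 10$
$a{\left(r \right)} = \left(3 + r\right)^{2}$
$R = \frac{1}{156}$ ($R = \frac{1}{-13 + \left(3 + 10\right)^{2}} = \frac{1}{-13 + 13^{2}} = \frac{1}{-13 + 169} = \frac{1}{156} \approx 0.0064103$)
$- R = \left(-1\right) \frac{1}{156} = - \frac{1}{156}$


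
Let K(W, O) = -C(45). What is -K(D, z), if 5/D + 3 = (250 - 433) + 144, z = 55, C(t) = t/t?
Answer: 1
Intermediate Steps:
C(t) = 1
D = -5/42 (D = 5/(-3 + ((250 - 433) + 144)) = 5/(-3 + (-183 + 144)) = 5/(-3 - 39) = 5/(-42) = 5*(-1/42) = -5/42 ≈ -0.11905)
K(W, O) = -1 (K(W, O) = -1*1 = -1)
-K(D, z) = -1*(-1) = 1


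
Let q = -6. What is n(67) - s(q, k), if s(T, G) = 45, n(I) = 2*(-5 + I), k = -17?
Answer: 79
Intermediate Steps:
n(I) = -10 + 2*I
n(67) - s(q, k) = (-10 + 2*67) - 1*45 = (-10 + 134) - 45 = 124 - 45 = 79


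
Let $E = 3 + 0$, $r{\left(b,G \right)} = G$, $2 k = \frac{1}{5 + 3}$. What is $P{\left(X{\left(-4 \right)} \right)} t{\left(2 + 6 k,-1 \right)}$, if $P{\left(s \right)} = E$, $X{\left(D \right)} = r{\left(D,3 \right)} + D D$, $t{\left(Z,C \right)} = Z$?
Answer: $\frac{57}{8} \approx 7.125$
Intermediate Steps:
$k = \frac{1}{16}$ ($k = \frac{1}{2 \left(5 + 3\right)} = \frac{1}{2 \cdot 8} = \frac{1}{2} \cdot \frac{1}{8} = \frac{1}{16} \approx 0.0625$)
$X{\left(D \right)} = 3 + D^{2}$ ($X{\left(D \right)} = 3 + D D = 3 + D^{2}$)
$E = 3$
$P{\left(s \right)} = 3$
$P{\left(X{\left(-4 \right)} \right)} t{\left(2 + 6 k,-1 \right)} = 3 \left(2 + 6 \cdot \frac{1}{16}\right) = 3 \left(2 + \frac{3}{8}\right) = 3 \cdot \frac{19}{8} = \frac{57}{8}$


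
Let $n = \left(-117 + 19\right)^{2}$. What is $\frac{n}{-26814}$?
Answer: $- \frac{4802}{13407} \approx -0.35817$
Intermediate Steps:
$n = 9604$ ($n = \left(-98\right)^{2} = 9604$)
$\frac{n}{-26814} = \frac{9604}{-26814} = 9604 \left(- \frac{1}{26814}\right) = - \frac{4802}{13407}$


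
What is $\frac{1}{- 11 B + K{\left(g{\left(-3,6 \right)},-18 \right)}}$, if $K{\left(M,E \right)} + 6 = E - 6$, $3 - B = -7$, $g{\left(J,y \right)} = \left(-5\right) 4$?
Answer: $- \frac{1}{140} \approx -0.0071429$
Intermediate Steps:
$g{\left(J,y \right)} = -20$
$B = 10$ ($B = 3 - -7 = 3 + 7 = 10$)
$K{\left(M,E \right)} = -12 + E$ ($K{\left(M,E \right)} = -6 + \left(E - 6\right) = -6 + \left(-6 + E\right) = -12 + E$)
$\frac{1}{- 11 B + K{\left(g{\left(-3,6 \right)},-18 \right)}} = \frac{1}{\left(-11\right) 10 - 30} = \frac{1}{-110 - 30} = \frac{1}{-140} = - \frac{1}{140}$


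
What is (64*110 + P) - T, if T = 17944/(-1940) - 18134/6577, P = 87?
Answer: 22772324727/3189845 ≈ 7139.0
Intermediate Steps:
T = -38299412/3189845 (T = 17944*(-1/1940) - 18134*1/6577 = -4486/485 - 18134/6577 = -38299412/3189845 ≈ -12.007)
(64*110 + P) - T = (64*110 + 87) - 1*(-38299412/3189845) = (7040 + 87) + 38299412/3189845 = 7127 + 38299412/3189845 = 22772324727/3189845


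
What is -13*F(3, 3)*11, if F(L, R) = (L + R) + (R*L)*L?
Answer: -4719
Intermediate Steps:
F(L, R) = L + R + R*L² (F(L, R) = (L + R) + (L*R)*L = (L + R) + R*L² = L + R + R*L²)
-13*F(3, 3)*11 = -13*(3 + 3 + 3*3²)*11 = -13*(3 + 3 + 3*9)*11 = -13*(3 + 3 + 27)*11 = -13*33*11 = -429*11 = -4719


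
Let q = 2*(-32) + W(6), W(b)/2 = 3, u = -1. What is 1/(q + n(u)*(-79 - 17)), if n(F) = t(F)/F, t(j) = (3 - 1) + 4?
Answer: 1/518 ≈ 0.0019305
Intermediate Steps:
W(b) = 6 (W(b) = 2*3 = 6)
q = -58 (q = 2*(-32) + 6 = -64 + 6 = -58)
t(j) = 6 (t(j) = 2 + 4 = 6)
n(F) = 6/F
1/(q + n(u)*(-79 - 17)) = 1/(-58 + (6/(-1))*(-79 - 17)) = 1/(-58 + (6*(-1))*(-96)) = 1/(-58 - 6*(-96)) = 1/(-58 + 576) = 1/518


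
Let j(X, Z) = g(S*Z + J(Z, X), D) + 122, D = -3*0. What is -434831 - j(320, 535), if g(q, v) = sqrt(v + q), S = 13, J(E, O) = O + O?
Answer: -434953 - 7*sqrt(155) ≈ -4.3504e+5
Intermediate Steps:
J(E, O) = 2*O
D = 0
g(q, v) = sqrt(q + v)
j(X, Z) = 122 + sqrt(2*X + 13*Z) (j(X, Z) = sqrt((13*Z + 2*X) + 0) + 122 = sqrt((2*X + 13*Z) + 0) + 122 = sqrt(2*X + 13*Z) + 122 = 122 + sqrt(2*X + 13*Z))
-434831 - j(320, 535) = -434831 - (122 + sqrt(2*320 + 13*535)) = -434831 - (122 + sqrt(640 + 6955)) = -434831 - (122 + sqrt(7595)) = -434831 - (122 + 7*sqrt(155)) = -434831 + (-122 - 7*sqrt(155)) = -434953 - 7*sqrt(155)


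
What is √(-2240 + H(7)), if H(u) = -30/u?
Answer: I*√109970/7 ≈ 47.374*I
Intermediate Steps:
√(-2240 + H(7)) = √(-2240 - 30/7) = √(-15710/7) = I*√109970/7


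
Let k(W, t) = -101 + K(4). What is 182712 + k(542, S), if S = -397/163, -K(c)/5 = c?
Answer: 182591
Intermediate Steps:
K(c) = -5*c
S = -397/163 (S = -397*1/163 = -397/163 ≈ -2.4356)
k(W, t) = -121 (k(W, t) = -101 - 5*4 = -101 - 20 = -121)
182712 + k(542, S) = 182712 - 121 = 182591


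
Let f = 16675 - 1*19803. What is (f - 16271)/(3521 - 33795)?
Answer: 19399/30274 ≈ 0.64078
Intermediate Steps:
f = -3128 (f = 16675 - 19803 = -3128)
(f - 16271)/(3521 - 33795) = (-3128 - 16271)/(3521 - 33795) = -19399/(-30274) = -19399*(-1/30274) = 19399/30274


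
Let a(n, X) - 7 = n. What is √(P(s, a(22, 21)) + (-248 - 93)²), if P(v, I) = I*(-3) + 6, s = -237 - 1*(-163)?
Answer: 10*√1162 ≈ 340.88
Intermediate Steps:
a(n, X) = 7 + n
s = -74 (s = -237 + 163 = -74)
P(v, I) = 6 - 3*I (P(v, I) = -3*I + 6 = 6 - 3*I)
√(P(s, a(22, 21)) + (-248 - 93)²) = √((6 - 3*(7 + 22)) + (-248 - 93)²) = √((6 - 3*29) + (-341)²) = √((6 - 87) + 116281) = √(-81 + 116281) = √116200 = 10*√1162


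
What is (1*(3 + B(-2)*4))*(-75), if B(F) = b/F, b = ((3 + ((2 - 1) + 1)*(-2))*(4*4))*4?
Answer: -9825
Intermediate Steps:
b = -64 (b = ((3 + (1 + 1)*(-2))*16)*4 = ((3 + 2*(-2))*16)*4 = ((3 - 4)*16)*4 = -1*16*4 = -16*4 = -64)
B(F) = -64/F
(1*(3 + B(-2)*4))*(-75) = (1*(3 - 64/(-2)*4))*(-75) = (1*(3 - 64*(-½)*4))*(-75) = (1*(3 + 32*4))*(-75) = (1*(3 + 128))*(-75) = (1*131)*(-75) = 131*(-75) = -9825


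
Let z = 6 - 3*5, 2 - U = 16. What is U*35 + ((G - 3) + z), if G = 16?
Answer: -486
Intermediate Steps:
U = -14 (U = 2 - 1*16 = 2 - 16 = -14)
z = -9 (z = 6 - 15 = -9)
U*35 + ((G - 3) + z) = -14*35 + ((16 - 3) - 9) = -490 + (13 - 9) = -490 + 4 = -486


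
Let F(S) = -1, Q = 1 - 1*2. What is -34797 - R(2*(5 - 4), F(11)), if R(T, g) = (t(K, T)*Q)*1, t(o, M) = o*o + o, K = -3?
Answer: -34791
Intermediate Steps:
Q = -1 (Q = 1 - 2 = -1)
t(o, M) = o + o² (t(o, M) = o² + o = o + o²)
R(T, g) = -6 (R(T, g) = (-3*(1 - 3)*(-1))*1 = (-3*(-2)*(-1))*1 = (6*(-1))*1 = -6*1 = -6)
-34797 - R(2*(5 - 4), F(11)) = -34797 - 1*(-6) = -34797 + 6 = -34791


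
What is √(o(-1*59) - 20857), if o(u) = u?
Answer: 6*I*√581 ≈ 144.62*I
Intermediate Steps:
√(o(-1*59) - 20857) = √(-1*59 - 20857) = √(-59 - 20857) = √(-20916) = 6*I*√581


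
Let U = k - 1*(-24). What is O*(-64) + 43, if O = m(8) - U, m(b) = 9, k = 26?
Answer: 2667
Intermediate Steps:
U = 50 (U = 26 - 1*(-24) = 26 + 24 = 50)
O = -41 (O = 9 - 1*50 = 9 - 50 = -41)
O*(-64) + 43 = -41*(-64) + 43 = 2624 + 43 = 2667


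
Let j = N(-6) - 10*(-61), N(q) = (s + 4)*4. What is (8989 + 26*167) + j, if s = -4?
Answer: 13941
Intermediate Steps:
N(q) = 0 (N(q) = (-4 + 4)*4 = 0*4 = 0)
j = 610 (j = 0 - 10*(-61) = 0 + 610 = 610)
(8989 + 26*167) + j = (8989 + 26*167) + 610 = (8989 + 4342) + 610 = 13331 + 610 = 13941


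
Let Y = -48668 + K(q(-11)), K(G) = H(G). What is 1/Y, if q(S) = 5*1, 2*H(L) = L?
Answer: -2/97331 ≈ -2.0548e-5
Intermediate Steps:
H(L) = L/2
q(S) = 5
K(G) = G/2
Y = -97331/2 (Y = -48668 + (½)*5 = -48668 + 5/2 = -97331/2 ≈ -48666.)
1/Y = 1/(-97331/2) = -2/97331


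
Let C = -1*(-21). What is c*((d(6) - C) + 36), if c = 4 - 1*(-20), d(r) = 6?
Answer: 504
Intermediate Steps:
C = 21
c = 24 (c = 4 + 20 = 24)
c*((d(6) - C) + 36) = 24*((6 - 1*21) + 36) = 24*((6 - 21) + 36) = 24*(-15 + 36) = 24*21 = 504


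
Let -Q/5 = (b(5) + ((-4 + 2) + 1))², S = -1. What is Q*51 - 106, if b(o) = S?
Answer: -1126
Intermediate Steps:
b(o) = -1
Q = -20 (Q = -5*(-1 + ((-4 + 2) + 1))² = -5*(-1 + (-2 + 1))² = -5*(-1 - 1)² = -5*(-2)² = -5*4 = -20)
Q*51 - 106 = -20*51 - 106 = -1020 - 106 = -1126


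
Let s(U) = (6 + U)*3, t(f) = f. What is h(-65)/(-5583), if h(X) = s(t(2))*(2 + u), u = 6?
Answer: -64/1861 ≈ -0.034390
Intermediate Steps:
s(U) = 18 + 3*U
h(X) = 192 (h(X) = (18 + 3*2)*(2 + 6) = (18 + 6)*8 = 24*8 = 192)
h(-65)/(-5583) = 192/(-5583) = 192*(-1/5583) = -64/1861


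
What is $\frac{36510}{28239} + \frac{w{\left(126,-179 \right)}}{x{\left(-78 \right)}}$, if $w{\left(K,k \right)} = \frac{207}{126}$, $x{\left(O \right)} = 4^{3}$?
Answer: $\frac{11120819}{8434048} \approx 1.3186$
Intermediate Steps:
$x{\left(O \right)} = 64$
$w{\left(K,k \right)} = \frac{23}{14}$ ($w{\left(K,k \right)} = 207 \cdot \frac{1}{126} = \frac{23}{14}$)
$\frac{36510}{28239} + \frac{w{\left(126,-179 \right)}}{x{\left(-78 \right)}} = \frac{36510}{28239} + \frac{23}{14 \cdot 64} = 36510 \cdot \frac{1}{28239} + \frac{23}{14} \cdot \frac{1}{64} = \frac{12170}{9413} + \frac{23}{896} = \frac{11120819}{8434048}$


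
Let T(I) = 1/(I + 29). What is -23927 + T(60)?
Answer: -2129502/89 ≈ -23927.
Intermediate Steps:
T(I) = 1/(29 + I)
-23927 + T(60) = -23927 + 1/(29 + 60) = -23927 + 1/89 = -2129502/89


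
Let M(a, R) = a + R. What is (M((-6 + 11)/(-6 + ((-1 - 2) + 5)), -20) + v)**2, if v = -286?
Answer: 1510441/16 ≈ 94403.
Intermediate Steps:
M(a, R) = R + a
(M((-6 + 11)/(-6 + ((-1 - 2) + 5)), -20) + v)**2 = ((-20 + (-6 + 11)/(-6 + ((-1 - 2) + 5))) - 286)**2 = ((-20 + 5/(-6 + (-3 + 5))) - 286)**2 = ((-20 + 5/(-6 + 2)) - 286)**2 = ((-20 + 5/(-4)) - 286)**2 = ((-20 + 5*(-1/4)) - 286)**2 = ((-20 - 5/4) - 286)**2 = (-85/4 - 286)**2 = (-1229/4)**2 = 1510441/16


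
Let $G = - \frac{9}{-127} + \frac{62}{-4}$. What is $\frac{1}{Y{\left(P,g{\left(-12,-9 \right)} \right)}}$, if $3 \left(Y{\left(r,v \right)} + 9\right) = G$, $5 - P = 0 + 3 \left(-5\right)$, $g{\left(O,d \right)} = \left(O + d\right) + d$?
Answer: $- \frac{762}{10777} \approx -0.070706$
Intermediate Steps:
$g{\left(O,d \right)} = O + 2 d$
$G = - \frac{3919}{254}$ ($G = \left(-9\right) \left(- \frac{1}{127}\right) + 62 \left(- \frac{1}{4}\right) = \frac{9}{127} - \frac{31}{2} = - \frac{3919}{254} \approx -15.429$)
$P = 20$ ($P = 5 - \left(0 + 3 \left(-5\right)\right) = 5 - \left(0 - 15\right) = 5 - -15 = 5 + 15 = 20$)
$Y{\left(r,v \right)} = - \frac{10777}{762}$ ($Y{\left(r,v \right)} = -9 + \frac{1}{3} \left(- \frac{3919}{254}\right) = -9 - \frac{3919}{762} = - \frac{10777}{762}$)
$\frac{1}{Y{\left(P,g{\left(-12,-9 \right)} \right)}} = \frac{1}{- \frac{10777}{762}} = - \frac{762}{10777}$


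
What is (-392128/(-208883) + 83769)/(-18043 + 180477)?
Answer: 17498312155/33929701222 ≈ 0.51572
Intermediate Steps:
(-392128/(-208883) + 83769)/(-18043 + 180477) = (-392128*(-1/208883) + 83769)/162434 = (392128/208883 + 83769)*(1/162434) = (17498312155/208883)*(1/162434) = 17498312155/33929701222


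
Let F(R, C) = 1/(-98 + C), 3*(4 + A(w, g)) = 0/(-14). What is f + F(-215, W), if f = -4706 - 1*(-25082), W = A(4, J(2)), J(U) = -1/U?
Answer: 2078351/102 ≈ 20376.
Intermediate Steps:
A(w, g) = -4 (A(w, g) = -4 + (0/(-14))/3 = -4 + (0*(-1/14))/3 = -4 + (⅓)*0 = -4 + 0 = -4)
W = -4
f = 20376 (f = -4706 + 25082 = 20376)
f + F(-215, W) = 20376 + 1/(-98 - 4) = 20376 + 1/(-102) = 20376 - 1/102 = 2078351/102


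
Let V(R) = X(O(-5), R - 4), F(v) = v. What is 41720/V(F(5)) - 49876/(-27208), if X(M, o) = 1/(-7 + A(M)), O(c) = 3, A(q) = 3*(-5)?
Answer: -6243135211/6802 ≈ -9.1784e+5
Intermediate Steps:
A(q) = -15
X(M, o) = -1/22 (X(M, o) = 1/(-7 - 15) = 1/(-22) = -1/22)
V(R) = -1/22
41720/V(F(5)) - 49876/(-27208) = 41720/(-1/22) - 49876/(-27208) = 41720*(-22) - 49876*(-1/27208) = -917840 + 12469/6802 = -6243135211/6802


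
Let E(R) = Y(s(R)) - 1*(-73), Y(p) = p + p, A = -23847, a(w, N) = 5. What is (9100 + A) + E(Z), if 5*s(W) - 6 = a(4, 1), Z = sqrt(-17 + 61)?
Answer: -73348/5 ≈ -14670.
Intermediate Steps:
Z = 2*sqrt(11) (Z = sqrt(44) = 2*sqrt(11) ≈ 6.6332)
s(W) = 11/5 (s(W) = 6/5 + (1/5)*5 = 6/5 + 1 = 11/5)
Y(p) = 2*p
E(R) = 387/5 (E(R) = 2*(11/5) - 1*(-73) = 22/5 + 73 = 387/5)
(9100 + A) + E(Z) = (9100 - 23847) + 387/5 = -14747 + 387/5 = -73348/5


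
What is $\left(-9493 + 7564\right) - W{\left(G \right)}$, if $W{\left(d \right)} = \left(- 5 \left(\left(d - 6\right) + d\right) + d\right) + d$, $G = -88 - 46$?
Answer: $-3031$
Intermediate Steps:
$G = -134$
$W{\left(d \right)} = 30 - 8 d$ ($W{\left(d \right)} = \left(- 5 \left(\left(d - 6\right) + d\right) + d\right) + d = \left(- 5 \left(\left(-6 + d\right) + d\right) + d\right) + d = \left(- 5 \left(-6 + 2 d\right) + d\right) + d = \left(\left(30 - 10 d\right) + d\right) + d = \left(30 - 9 d\right) + d = 30 - 8 d$)
$\left(-9493 + 7564\right) - W{\left(G \right)} = \left(-9493 + 7564\right) - \left(30 - -1072\right) = -1929 - \left(30 + 1072\right) = -1929 - 1102 = -3031$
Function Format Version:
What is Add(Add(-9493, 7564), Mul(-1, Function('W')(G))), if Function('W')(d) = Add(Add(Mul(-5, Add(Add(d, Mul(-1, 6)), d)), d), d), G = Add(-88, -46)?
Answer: -3031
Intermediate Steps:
G = -134
Function('W')(d) = Add(30, Mul(-8, d)) (Function('W')(d) = Add(Add(Mul(-5, Add(Add(d, -6), d)), d), d) = Add(Add(Mul(-5, Add(Add(-6, d), d)), d), d) = Add(Add(Mul(-5, Add(-6, Mul(2, d))), d), d) = Add(Add(Add(30, Mul(-10, d)), d), d) = Add(Add(30, Mul(-9, d)), d) = Add(30, Mul(-8, d)))
Add(Add(-9493, 7564), Mul(-1, Function('W')(G))) = Add(Add(-9493, 7564), Mul(-1, Add(30, Mul(-8, -134)))) = Add(-1929, Mul(-1, Add(30, 1072))) = Add(-1929, Mul(-1, 1102)) = Add(-1929, -1102) = -3031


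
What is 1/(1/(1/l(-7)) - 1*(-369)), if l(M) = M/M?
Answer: 1/370 ≈ 0.0027027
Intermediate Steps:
l(M) = 1
1/(1/(1/l(-7)) - 1*(-369)) = 1/(1/(1/1) - 1*(-369)) = 1/(1/1 + 369) = 1/(1 + 369) = 1/370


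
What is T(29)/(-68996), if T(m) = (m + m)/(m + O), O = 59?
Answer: -29/3035824 ≈ -9.5526e-6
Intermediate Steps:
T(m) = 2*m/(59 + m) (T(m) = (m + m)/(m + 59) = (2*m)/(59 + m) = 2*m/(59 + m))
T(29)/(-68996) = (2*29/(59 + 29))/(-68996) = (2*29/88)*(-1/68996) = (2*29*(1/88))*(-1/68996) = (29/44)*(-1/68996) = -29/3035824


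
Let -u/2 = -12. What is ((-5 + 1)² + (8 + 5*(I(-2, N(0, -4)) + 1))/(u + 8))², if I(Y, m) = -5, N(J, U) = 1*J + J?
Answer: 15625/64 ≈ 244.14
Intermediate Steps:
u = 24 (u = -2*(-12) = 24)
N(J, U) = 2*J (N(J, U) = J + J = 2*J)
((-5 + 1)² + (8 + 5*(I(-2, N(0, -4)) + 1))/(u + 8))² = ((-5 + 1)² + (8 + 5*(-5 + 1))/(24 + 8))² = ((-4)² + (8 + 5*(-4))/32)² = (16 + (8 - 20)*(1/32))² = (16 - 12*1/32)² = (16 - 3/8)² = (125/8)² = 15625/64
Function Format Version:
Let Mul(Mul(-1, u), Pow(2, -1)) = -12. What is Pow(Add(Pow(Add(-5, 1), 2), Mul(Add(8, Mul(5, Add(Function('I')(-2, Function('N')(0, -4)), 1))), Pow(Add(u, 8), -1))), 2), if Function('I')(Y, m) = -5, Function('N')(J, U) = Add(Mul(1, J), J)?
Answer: Rational(15625, 64) ≈ 244.14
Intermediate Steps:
u = 24 (u = Mul(-2, -12) = 24)
Function('N')(J, U) = Mul(2, J) (Function('N')(J, U) = Add(J, J) = Mul(2, J))
Pow(Add(Pow(Add(-5, 1), 2), Mul(Add(8, Mul(5, Add(Function('I')(-2, Function('N')(0, -4)), 1))), Pow(Add(u, 8), -1))), 2) = Pow(Add(Pow(Add(-5, 1), 2), Mul(Add(8, Mul(5, Add(-5, 1))), Pow(Add(24, 8), -1))), 2) = Pow(Add(Pow(-4, 2), Mul(Add(8, Mul(5, -4)), Pow(32, -1))), 2) = Pow(Add(16, Mul(Add(8, -20), Rational(1, 32))), 2) = Pow(Add(16, Mul(-12, Rational(1, 32))), 2) = Pow(Add(16, Rational(-3, 8)), 2) = Pow(Rational(125, 8), 2) = Rational(15625, 64)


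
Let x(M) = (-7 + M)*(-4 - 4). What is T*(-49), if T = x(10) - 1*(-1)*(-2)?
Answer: 1274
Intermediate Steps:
x(M) = 56 - 8*M (x(M) = (-7 + M)*(-8) = 56 - 8*M)
T = -26 (T = (56 - 8*10) - 1*(-1)*(-2) = (56 - 80) + 1*(-2) = -24 - 2 = -26)
T*(-49) = -26*(-49) = 1274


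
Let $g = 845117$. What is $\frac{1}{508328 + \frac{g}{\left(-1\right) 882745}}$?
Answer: $\frac{882745}{448723155243} \approx 1.9672 \cdot 10^{-6}$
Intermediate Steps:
$\frac{1}{508328 + \frac{g}{\left(-1\right) 882745}} = \frac{1}{508328 + \frac{845117}{\left(-1\right) 882745}} = \frac{1}{508328 + \frac{845117}{-882745}} = \frac{1}{508328 + 845117 \left(- \frac{1}{882745}\right)} = \frac{1}{508328 - \frac{845117}{882745}} = \frac{1}{\frac{448723155243}{882745}} = \frac{882745}{448723155243}$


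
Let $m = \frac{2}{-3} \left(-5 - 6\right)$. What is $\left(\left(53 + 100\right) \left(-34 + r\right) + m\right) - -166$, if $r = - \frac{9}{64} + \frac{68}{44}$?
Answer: $- \frac{10166593}{2112} \approx -4813.7$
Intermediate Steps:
$r = \frac{989}{704}$ ($r = \left(-9\right) \frac{1}{64} + 68 \cdot \frac{1}{44} = - \frac{9}{64} + \frac{17}{11} = \frac{989}{704} \approx 1.4048$)
$m = \frac{22}{3}$ ($m = 2 \left(- \frac{1}{3}\right) \left(-11\right) = \left(- \frac{2}{3}\right) \left(-11\right) = \frac{22}{3} \approx 7.3333$)
$\left(\left(53 + 100\right) \left(-34 + r\right) + m\right) - -166 = \left(\left(53 + 100\right) \left(-34 + \frac{989}{704}\right) + \frac{22}{3}\right) - -166 = \left(153 \left(- \frac{22947}{704}\right) + \frac{22}{3}\right) + 166 = \left(- \frac{3510891}{704} + \frac{22}{3}\right) + 166 = - \frac{10517185}{2112} + 166 = - \frac{10166593}{2112}$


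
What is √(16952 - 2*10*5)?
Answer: 2*√4213 ≈ 129.82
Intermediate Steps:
√(16952 - 2*10*5) = √(16952 - 20*5) = √(16952 - 100) = √16852 = 2*√4213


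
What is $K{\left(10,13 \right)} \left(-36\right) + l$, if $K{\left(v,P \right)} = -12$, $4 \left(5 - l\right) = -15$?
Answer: $\frac{1763}{4} \approx 440.75$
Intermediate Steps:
$l = \frac{35}{4}$ ($l = 5 - - \frac{15}{4} = 5 + \frac{15}{4} = \frac{35}{4} \approx 8.75$)
$K{\left(10,13 \right)} \left(-36\right) + l = \left(-12\right) \left(-36\right) + \frac{35}{4} = 432 + \frac{35}{4} = \frac{1763}{4}$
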